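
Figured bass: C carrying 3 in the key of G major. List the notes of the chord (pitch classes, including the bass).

The written figures 3 are shorthand for 5/3: the 5 is implied.
A third above C in this key is E.
A fifth above C in this key is G.
Together with the bass C, this spells C major in root position.

C, E, G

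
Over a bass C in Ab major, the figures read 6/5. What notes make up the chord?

The written figures 6/5 are shorthand for 6/5/3: the 3 is implied.
A third above C in this key is Eb.
A fifth above C in this key is G.
A sixth above C in this key is Ab.
Together with the bass C, this spells Ab major seventh in first inversion.

C, Eb, G, Ab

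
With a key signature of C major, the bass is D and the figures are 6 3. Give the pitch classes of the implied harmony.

A third above D in this key is F.
A sixth above D in this key is B.
Together with the bass D, this spells B diminished in first inversion.

D, F, B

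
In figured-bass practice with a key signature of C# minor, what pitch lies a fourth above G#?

Counting 3 letter steps above G# lands on C; in C# minor, that letter is C#.

C#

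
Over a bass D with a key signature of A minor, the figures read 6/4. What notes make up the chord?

D, G, B

A fourth above D in this key is G.
A sixth above D in this key is B.
Together with the bass D, this spells G major in second inversion.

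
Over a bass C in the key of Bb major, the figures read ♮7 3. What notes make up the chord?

C, Eb, G, B

The written figures ♮7 3 are shorthand for 7/5/3: the 5 is implied.
A third above C in this key is Eb.
A fifth above C in this key is G.
A seventh above C in this key is Bb, made natural (B) by the ♮ figure.
Together with the bass C, this spells C minor-major seventh in root position.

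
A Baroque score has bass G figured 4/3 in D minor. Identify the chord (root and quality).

C dominant seventh

The figures 4/3 indicate a seventh chord in second inversion.
In second inversion the root lies a fourth above the bass: a fourth above G in D minor is C.
The chord tones are G, Bb, C, E, giving C dominant seventh.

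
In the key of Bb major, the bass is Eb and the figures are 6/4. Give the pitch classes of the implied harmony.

Eb, A, C

A fourth above Eb in this key is A.
A sixth above Eb in this key is C.
Together with the bass Eb, this spells A diminished in second inversion.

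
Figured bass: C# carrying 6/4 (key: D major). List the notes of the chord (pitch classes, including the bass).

C#, F#, A

A fourth above C# in this key is F#.
A sixth above C# in this key is A.
Together with the bass C#, this spells F# minor in second inversion.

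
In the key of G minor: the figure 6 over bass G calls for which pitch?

Eb

Counting 5 letter steps above G lands on E; in G minor, that letter is Eb.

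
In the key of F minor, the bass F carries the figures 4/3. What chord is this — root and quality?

The figures 4/3 indicate a seventh chord in second inversion.
In second inversion the root lies a fourth above the bass: a fourth above F in F minor is Bb.
The chord tones are F, Ab, Bb, Db, giving Bb minor seventh.

Bb minor seventh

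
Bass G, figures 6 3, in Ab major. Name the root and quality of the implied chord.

The figures 6 3 indicate a triad in first inversion.
In first inversion the root lies a sixth above the bass: a sixth above G in Ab major is Eb.
The chord tones are G, Bb, Eb, giving Eb major.

Eb major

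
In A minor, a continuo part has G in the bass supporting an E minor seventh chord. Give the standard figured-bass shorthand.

6/5

G is the third of E minor seventh, so the chord is in first inversion.
A seventh chord in first inversion is figured 6/5/3, conventionally abbreviated 6/5.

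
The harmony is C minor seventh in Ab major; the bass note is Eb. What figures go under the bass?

6/5

Eb is the third of C minor seventh, so the chord is in first inversion.
A seventh chord in first inversion is figured 6/5/3, conventionally abbreviated 6/5.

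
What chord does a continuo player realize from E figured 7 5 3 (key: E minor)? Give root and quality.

The figures 7 5 3 indicate a seventh chord in root position.
In root position the bass is the root, so the root is E.
The chord tones are E, G, B, D, giving E minor seventh.

E minor seventh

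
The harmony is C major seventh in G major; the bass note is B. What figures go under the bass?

4/2

B is the seventh of C major seventh, so the chord is in third inversion.
A seventh chord in third inversion is figured 6/4/2, conventionally abbreviated 4/2.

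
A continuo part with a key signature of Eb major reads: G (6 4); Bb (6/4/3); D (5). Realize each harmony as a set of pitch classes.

G, C, Eb | Bb, D, Eb, G | D, F, Ab

G (6/4): G, C, Eb.
Bb (6/4/3): Bb, D, Eb, G.
D (5/3): D, F, Ab.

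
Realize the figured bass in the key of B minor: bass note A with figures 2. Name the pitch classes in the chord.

The written figures 2 are shorthand for 6/4/2: the 6/4 are implied.
A second above A in this key is B.
A fourth above A in this key is D.
A sixth above A in this key is F#.
Together with the bass A, this spells B minor seventh in third inversion.

A, B, D, F#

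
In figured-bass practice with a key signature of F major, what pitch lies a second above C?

Counting 1 letter step above C lands on D; in F major, that letter is D.

D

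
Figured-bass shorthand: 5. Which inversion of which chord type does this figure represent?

5 is shorthand for 5/3.
Intervals of 5/3 above the bass form a triad; the bass is the root, so this is root position.

triad, root position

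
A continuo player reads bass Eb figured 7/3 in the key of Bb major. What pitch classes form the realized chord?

Eb, G, Bb, D

The written figures 7/3 are shorthand for 7/5/3: the 5 is implied.
A third above Eb in this key is G.
A fifth above Eb in this key is Bb.
A seventh above Eb in this key is D.
Together with the bass Eb, this spells Eb major seventh in root position.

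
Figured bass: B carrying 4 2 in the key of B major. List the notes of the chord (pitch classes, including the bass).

The written figures 4 2 are shorthand for 6/4/2: the 6 is implied.
A second above B in this key is C#.
A fourth above B in this key is E.
A sixth above B in this key is G#.
Together with the bass B, this spells C# minor seventh in third inversion.

B, C#, E, G#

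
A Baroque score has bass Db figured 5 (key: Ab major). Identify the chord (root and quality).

The figures 5 indicate a triad in root position.
In root position the bass is the root, so the root is Db.
The chord tones are Db, F, Ab, giving Db major.

Db major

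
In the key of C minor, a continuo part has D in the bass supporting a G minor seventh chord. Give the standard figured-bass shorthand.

D is the fifth of G minor seventh, so the chord is in second inversion.
A seventh chord in second inversion is figured 6/4/3, conventionally abbreviated 4/3.

4/3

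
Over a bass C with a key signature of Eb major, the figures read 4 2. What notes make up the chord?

C, D, F, Ab

The written figures 4 2 are shorthand for 6/4/2: the 6 is implied.
A second above C in this key is D.
A fourth above C in this key is F.
A sixth above C in this key is Ab.
Together with the bass C, this spells D half-diminished seventh in third inversion.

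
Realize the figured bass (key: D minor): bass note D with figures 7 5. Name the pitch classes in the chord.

The written figures 7 5 are shorthand for 7/5/3: the 3 is implied.
A third above D in this key is F.
A fifth above D in this key is A.
A seventh above D in this key is C.
Together with the bass D, this spells D minor seventh in root position.

D, F, A, C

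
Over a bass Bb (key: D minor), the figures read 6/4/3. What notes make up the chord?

Bb, D, E, G

A third above Bb in this key is D.
A fourth above Bb in this key is E.
A sixth above Bb in this key is G.
Together with the bass Bb, this spells E half-diminished seventh in second inversion.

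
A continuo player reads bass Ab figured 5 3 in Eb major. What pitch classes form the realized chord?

A third above Ab in this key is C.
A fifth above Ab in this key is Eb.
Together with the bass Ab, this spells Ab major in root position.

Ab, C, Eb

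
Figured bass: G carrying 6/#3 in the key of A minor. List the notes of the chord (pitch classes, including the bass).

A third above G in this key is B, raised to B# by the sharp.
A sixth above G in this key is E.

G, B#, E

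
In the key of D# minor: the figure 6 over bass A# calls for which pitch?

Counting 5 letter steps above A# lands on F; in D# minor, that letter is F#.

F#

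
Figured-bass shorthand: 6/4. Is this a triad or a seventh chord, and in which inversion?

triad, second inversion

Intervals of 6/4 above the bass form a triad; the bass is the fifth, so this is second inversion.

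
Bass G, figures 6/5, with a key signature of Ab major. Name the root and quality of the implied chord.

The figures 6/5 indicate a seventh chord in first inversion.
In first inversion the root lies a sixth above the bass: a sixth above G in Ab major is Eb.
The chord tones are G, Bb, Db, Eb, giving Eb dominant seventh.

Eb dominant seventh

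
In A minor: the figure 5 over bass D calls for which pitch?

A

Counting 4 letter steps above D lands on A; in A minor, that letter is A.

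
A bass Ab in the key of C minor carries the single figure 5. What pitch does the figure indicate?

Counting 4 letter steps above Ab lands on E; in C minor, that letter is Eb.

Eb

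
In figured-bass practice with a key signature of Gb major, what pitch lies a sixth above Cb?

Counting 5 letter steps above Cb lands on A; in Gb major, that letter is Ab.

Ab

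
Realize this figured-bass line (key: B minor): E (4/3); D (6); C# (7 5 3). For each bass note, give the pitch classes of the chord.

E, G, A, C# | D, F#, B | C#, E, G, B

E (6/4/3): E, G, A, C#.
D (6/3): D, F#, B.
C# (7/5/3): C#, E, G, B.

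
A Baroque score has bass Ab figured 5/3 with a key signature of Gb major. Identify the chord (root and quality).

Ab minor

The figures 5/3 indicate a triad in root position.
In root position the bass is the root, so the root is Ab.
The chord tones are Ab, Cb, Eb, giving Ab minor.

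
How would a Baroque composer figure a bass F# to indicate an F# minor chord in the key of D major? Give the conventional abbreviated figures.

F# is the root of F# minor, so the chord is in root position.
A triad in root position is figured 5/3, conventionally abbreviated (no figures — root-position triad).

no figures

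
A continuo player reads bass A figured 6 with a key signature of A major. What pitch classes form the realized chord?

A, C#, F#

The written figures 6 are shorthand for 6/3: the 3 is implied.
A third above A in this key is C#.
A sixth above A in this key is F#.
Together with the bass A, this spells F# minor in first inversion.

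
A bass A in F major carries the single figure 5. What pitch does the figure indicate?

E

Counting 4 letter steps above A lands on E; in F major, that letter is E.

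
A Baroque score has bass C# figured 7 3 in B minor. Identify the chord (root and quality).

C# half-diminished seventh

The figures 7 3 indicate a seventh chord in root position.
In root position the bass is the root, so the root is C#.
The chord tones are C#, E, G, B, giving C# half-diminished seventh.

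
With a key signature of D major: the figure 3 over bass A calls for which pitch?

C#

Counting 2 letter steps above A lands on C; in D major, that letter is C#.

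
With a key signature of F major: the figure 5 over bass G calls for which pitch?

Counting 4 letter steps above G lands on D; in F major, that letter is D.

D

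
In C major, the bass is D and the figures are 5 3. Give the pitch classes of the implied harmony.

D, F, A

A third above D in this key is F.
A fifth above D in this key is A.
Together with the bass D, this spells D minor in root position.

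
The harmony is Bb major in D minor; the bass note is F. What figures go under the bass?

6/4

F is the fifth of Bb major, so the chord is in second inversion.
A triad in second inversion is figured 6/4, conventionally abbreviated 6/4.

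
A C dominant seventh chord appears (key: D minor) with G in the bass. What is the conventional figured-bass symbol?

4/3

G is the fifth of C dominant seventh, so the chord is in second inversion.
A seventh chord in second inversion is figured 6/4/3, conventionally abbreviated 4/3.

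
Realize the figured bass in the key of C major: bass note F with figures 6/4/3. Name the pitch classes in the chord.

F, A, B, D

A third above F in this key is A.
A fourth above F in this key is B.
A sixth above F in this key is D.
Together with the bass F, this spells B half-diminished seventh in second inversion.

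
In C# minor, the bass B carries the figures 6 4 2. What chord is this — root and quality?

The figures 6 4 2 indicate a seventh chord in third inversion.
In third inversion the root lies a second above the bass: a second above B in C# minor is C#.
The chord tones are B, C#, E, G#, giving C# minor seventh.

C# minor seventh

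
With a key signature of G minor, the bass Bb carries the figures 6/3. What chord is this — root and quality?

G minor

The figures 6/3 indicate a triad in first inversion.
In first inversion the root lies a sixth above the bass: a sixth above Bb in G minor is G.
The chord tones are Bb, D, G, giving G minor.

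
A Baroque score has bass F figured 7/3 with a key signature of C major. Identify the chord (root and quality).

F major seventh

The figures 7/3 indicate a seventh chord in root position.
In root position the bass is the root, so the root is F.
The chord tones are F, A, C, E, giving F major seventh.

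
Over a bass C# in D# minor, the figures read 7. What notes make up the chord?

C#, E#, G#, B

The written figures 7 are shorthand for 7/5/3: the 5/3 are implied.
A third above C# in this key is E#.
A fifth above C# in this key is G#.
A seventh above C# in this key is B.
Together with the bass C#, this spells C# dominant seventh in root position.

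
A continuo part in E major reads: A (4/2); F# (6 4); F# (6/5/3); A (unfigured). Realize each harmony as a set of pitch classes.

A (6/4/2): A, B, D#, F#.
F# (6/4): F#, B, D#.
F# (6/5/3): F#, A, C#, D#.
A (5/3): A, C#, E.

A, B, D#, F# | F#, B, D# | F#, A, C#, D# | A, C#, E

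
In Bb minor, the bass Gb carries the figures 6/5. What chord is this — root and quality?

Eb minor seventh

The figures 6/5 indicate a seventh chord in first inversion.
In first inversion the root lies a sixth above the bass: a sixth above Gb in Bb minor is Eb.
The chord tones are Gb, Bb, Db, Eb, giving Eb minor seventh.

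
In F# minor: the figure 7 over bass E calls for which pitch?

Counting 6 letter steps above E lands on D; in F# minor, that letter is D.

D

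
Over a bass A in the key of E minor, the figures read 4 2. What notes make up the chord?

The written figures 4 2 are shorthand for 6/4/2: the 6 is implied.
A second above A in this key is B.
A fourth above A in this key is D.
A sixth above A in this key is F#.
Together with the bass A, this spells B minor seventh in third inversion.

A, B, D, F#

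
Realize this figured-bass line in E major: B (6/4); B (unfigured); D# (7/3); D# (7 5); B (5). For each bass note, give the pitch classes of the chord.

B, E, G# | B, D#, F# | D#, F#, A, C# | D#, F#, A, C# | B, D#, F#

B (6/4): B, E, G#.
B (5/3): B, D#, F#.
D# (7/5/3): D#, F#, A, C#.
D# (7/5/3): D#, F#, A, C#.
B (5/3): B, D#, F#.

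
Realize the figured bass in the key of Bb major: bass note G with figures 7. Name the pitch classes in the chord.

G, Bb, D, F

The written figures 7 are shorthand for 7/5/3: the 5/3 are implied.
A third above G in this key is Bb.
A fifth above G in this key is D.
A seventh above G in this key is F.
Together with the bass G, this spells G minor seventh in root position.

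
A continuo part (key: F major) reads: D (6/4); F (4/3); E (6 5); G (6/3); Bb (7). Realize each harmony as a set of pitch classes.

D, G, Bb | F, A, Bb, D | E, G, Bb, C | G, Bb, E | Bb, D, F, A

D (6/4): D, G, Bb.
F (6/4/3): F, A, Bb, D.
E (6/5/3): E, G, Bb, C.
G (6/3): G, Bb, E.
Bb (7/5/3): Bb, D, F, A.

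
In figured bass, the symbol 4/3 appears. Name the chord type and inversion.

4/3 is shorthand for 6/4/3.
Intervals of 6/4/3 above the bass form a seventh chord; the bass is the fifth, so this is second inversion.

seventh chord, second inversion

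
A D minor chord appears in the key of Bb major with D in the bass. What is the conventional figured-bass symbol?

D is the root of D minor, so the chord is in root position.
A triad in root position is figured 5/3, conventionally abbreviated (no figures — root-position triad).

no figures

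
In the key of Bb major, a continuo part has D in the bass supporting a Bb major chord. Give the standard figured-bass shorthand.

6

D is the third of Bb major, so the chord is in first inversion.
A triad in first inversion is figured 6/3, conventionally abbreviated 6.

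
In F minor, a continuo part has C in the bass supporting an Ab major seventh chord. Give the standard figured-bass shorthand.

6/5

C is the third of Ab major seventh, so the chord is in first inversion.
A seventh chord in first inversion is figured 6/5/3, conventionally abbreviated 6/5.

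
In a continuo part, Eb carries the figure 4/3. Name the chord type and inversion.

seventh chord, second inversion

4/3 is shorthand for 6/4/3.
Intervals of 6/4/3 above the bass form a seventh chord; the bass is the fifth, so this is second inversion.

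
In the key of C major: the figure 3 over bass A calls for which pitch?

Counting 2 letter steps above A lands on C; in C major, that letter is C.

C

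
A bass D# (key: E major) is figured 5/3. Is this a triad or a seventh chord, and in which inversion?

triad, root position

Intervals of 5/3 above the bass form a triad; the bass is the root, so this is root position.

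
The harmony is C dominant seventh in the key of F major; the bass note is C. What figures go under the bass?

C is the root of C dominant seventh, so the chord is in root position.
A seventh chord in root position is figured 7/5/3, conventionally abbreviated 7.

7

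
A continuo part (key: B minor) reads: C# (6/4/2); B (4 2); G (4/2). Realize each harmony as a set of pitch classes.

C# (6/4/2): C#, D, F#, A.
B (6/4/2): B, C#, E, G.
G (6/4/2): G, A, C#, E.

C#, D, F#, A | B, C#, E, G | G, A, C#, E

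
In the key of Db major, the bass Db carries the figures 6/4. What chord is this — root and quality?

Gb major

The figures 6/4 indicate a triad in second inversion.
In second inversion the root lies a fourth above the bass: a fourth above Db in Db major is Gb.
The chord tones are Db, Gb, Bb, giving Gb major.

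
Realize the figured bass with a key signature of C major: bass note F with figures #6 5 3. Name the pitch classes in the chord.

F, A, C, D#

A third above F in this key is A.
A fifth above F in this key is C.
A sixth above F in this key is D, raised to D# by the sharp.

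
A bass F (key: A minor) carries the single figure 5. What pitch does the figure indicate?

C

Counting 4 letter steps above F lands on C; in A minor, that letter is C.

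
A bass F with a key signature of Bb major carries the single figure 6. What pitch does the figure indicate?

Counting 5 letter steps above F lands on D; in Bb major, that letter is D.

D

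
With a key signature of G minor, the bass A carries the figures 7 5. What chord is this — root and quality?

The figures 7 5 indicate a seventh chord in root position.
In root position the bass is the root, so the root is A.
The chord tones are A, C, Eb, G, giving A half-diminished seventh.

A half-diminished seventh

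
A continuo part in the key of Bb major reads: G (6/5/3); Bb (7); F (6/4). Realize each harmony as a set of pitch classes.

G (6/5/3): G, Bb, D, Eb.
Bb (7/5/3): Bb, D, F, A.
F (6/4): F, Bb, D.

G, Bb, D, Eb | Bb, D, F, A | F, Bb, D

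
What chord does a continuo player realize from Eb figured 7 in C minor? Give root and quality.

Eb major seventh

The figures 7 indicate a seventh chord in root position.
In root position the bass is the root, so the root is Eb.
The chord tones are Eb, G, Bb, D, giving Eb major seventh.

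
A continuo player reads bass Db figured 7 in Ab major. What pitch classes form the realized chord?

The written figures 7 are shorthand for 7/5/3: the 5/3 are implied.
A third above Db in this key is F.
A fifth above Db in this key is Ab.
A seventh above Db in this key is C.
Together with the bass Db, this spells Db major seventh in root position.

Db, F, Ab, C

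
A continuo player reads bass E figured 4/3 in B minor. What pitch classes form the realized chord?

E, G, A, C#

The written figures 4/3 are shorthand for 6/4/3: the 6 is implied.
A third above E in this key is G.
A fourth above E in this key is A.
A sixth above E in this key is C#.
Together with the bass E, this spells A dominant seventh in second inversion.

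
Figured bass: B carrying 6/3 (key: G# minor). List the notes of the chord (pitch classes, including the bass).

A third above B in this key is D#.
A sixth above B in this key is G#.
Together with the bass B, this spells G# minor in first inversion.

B, D#, G#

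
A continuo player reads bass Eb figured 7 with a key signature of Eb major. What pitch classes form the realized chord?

Eb, G, Bb, D

The written figures 7 are shorthand for 7/5/3: the 5/3 are implied.
A third above Eb in this key is G.
A fifth above Eb in this key is Bb.
A seventh above Eb in this key is D.
Together with the bass Eb, this spells Eb major seventh in root position.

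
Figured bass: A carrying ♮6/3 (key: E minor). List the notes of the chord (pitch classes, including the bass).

A, C, F

A third above A in this key is C.
A sixth above A in this key is F#, made natural (F) by the ♮ figure.
Together with the bass A, this spells F major in first inversion.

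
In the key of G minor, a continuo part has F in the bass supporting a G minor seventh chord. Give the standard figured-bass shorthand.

4/2

F is the seventh of G minor seventh, so the chord is in third inversion.
A seventh chord in third inversion is figured 6/4/2, conventionally abbreviated 4/2.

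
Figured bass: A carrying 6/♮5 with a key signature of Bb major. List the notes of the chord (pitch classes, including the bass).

The written figures 6/♮5 are shorthand for 6/5/3: the 3 is implied.
A third above A in this key is C.
A fifth above A in this key is Eb, made natural (E) by the ♮ figure.
A sixth above A in this key is F.
Together with the bass A, this spells F major seventh in first inversion.

A, C, E, F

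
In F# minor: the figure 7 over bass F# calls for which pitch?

Counting 6 letter steps above F# lands on E; in F# minor, that letter is E.

E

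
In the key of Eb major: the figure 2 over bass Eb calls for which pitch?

F

Counting 1 letter step above Eb lands on F; in Eb major, that letter is F.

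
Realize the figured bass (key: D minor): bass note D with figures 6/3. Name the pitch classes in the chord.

A third above D in this key is F.
A sixth above D in this key is Bb.
Together with the bass D, this spells Bb major in first inversion.

D, F, Bb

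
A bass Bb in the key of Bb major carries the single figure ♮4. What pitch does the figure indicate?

Counting 3 letter steps above Bb lands on E; in Bb major, that letter is Eb.
The ♮4 figure makes it natural, giving E.

E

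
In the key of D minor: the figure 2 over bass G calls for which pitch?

A

Counting 1 letter step above G lands on A; in D minor, that letter is A.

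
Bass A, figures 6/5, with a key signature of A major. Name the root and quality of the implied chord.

F# minor seventh

The figures 6/5 indicate a seventh chord in first inversion.
In first inversion the root lies a sixth above the bass: a sixth above A in A major is F#.
The chord tones are A, C#, E, F#, giving F# minor seventh.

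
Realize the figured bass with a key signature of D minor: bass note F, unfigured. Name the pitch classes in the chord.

F, A, C

An unfigured bass implies 5/3.
A third above F in this key is A.
A fifth above F in this key is C.
Together with the bass F, this spells F major in root position.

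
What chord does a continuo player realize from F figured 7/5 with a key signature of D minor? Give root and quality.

F major seventh

The figures 7/5 indicate a seventh chord in root position.
In root position the bass is the root, so the root is F.
The chord tones are F, A, C, E, giving F major seventh.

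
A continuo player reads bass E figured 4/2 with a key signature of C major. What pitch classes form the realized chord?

E, F, A, C

The written figures 4/2 are shorthand for 6/4/2: the 6 is implied.
A second above E in this key is F.
A fourth above E in this key is A.
A sixth above E in this key is C.
Together with the bass E, this spells F major seventh in third inversion.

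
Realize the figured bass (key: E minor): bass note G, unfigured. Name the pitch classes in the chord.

G, B, D

An unfigured bass implies 5/3.
A third above G in this key is B.
A fifth above G in this key is D.
Together with the bass G, this spells G major in root position.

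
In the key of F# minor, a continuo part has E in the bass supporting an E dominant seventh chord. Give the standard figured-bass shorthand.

7

E is the root of E dominant seventh, so the chord is in root position.
A seventh chord in root position is figured 7/5/3, conventionally abbreviated 7.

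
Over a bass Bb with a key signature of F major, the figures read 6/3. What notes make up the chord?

A third above Bb in this key is D.
A sixth above Bb in this key is G.
Together with the bass Bb, this spells G minor in first inversion.

Bb, D, G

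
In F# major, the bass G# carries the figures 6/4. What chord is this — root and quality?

The figures 6/4 indicate a triad in second inversion.
In second inversion the root lies a fourth above the bass: a fourth above G# in F# major is C#.
The chord tones are G#, C#, E#, giving C# major.

C# major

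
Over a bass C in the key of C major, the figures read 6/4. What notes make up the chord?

A fourth above C in this key is F.
A sixth above C in this key is A.
Together with the bass C, this spells F major in second inversion.

C, F, A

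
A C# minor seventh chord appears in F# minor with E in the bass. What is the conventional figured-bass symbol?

E is the third of C# minor seventh, so the chord is in first inversion.
A seventh chord in first inversion is figured 6/5/3, conventionally abbreviated 6/5.

6/5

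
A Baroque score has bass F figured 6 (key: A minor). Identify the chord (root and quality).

D minor

The figures 6 indicate a triad in first inversion.
In first inversion the root lies a sixth above the bass: a sixth above F in A minor is D.
The chord tones are F, A, D, giving D minor.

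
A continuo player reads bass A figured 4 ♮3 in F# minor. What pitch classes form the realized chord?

The written figures 4 ♮3 are shorthand for 6/4/3: the 6 is implied.
A third above A in this key is C#, made natural (C) by the ♮ figure.
A fourth above A in this key is D.
A sixth above A in this key is F#.
Together with the bass A, this spells D dominant seventh in second inversion.

A, C, D, F#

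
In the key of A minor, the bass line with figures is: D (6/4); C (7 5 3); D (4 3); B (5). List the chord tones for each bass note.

D, G, B | C, E, G, B | D, F, G, B | B, D, F

D (6/4): D, G, B.
C (7/5/3): C, E, G, B.
D (6/4/3): D, F, G, B.
B (5/3): B, D, F.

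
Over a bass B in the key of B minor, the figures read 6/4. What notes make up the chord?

B, E, G

A fourth above B in this key is E.
A sixth above B in this key is G.
Together with the bass B, this spells E minor in second inversion.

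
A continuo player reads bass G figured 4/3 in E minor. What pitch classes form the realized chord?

G, B, C, E

The written figures 4/3 are shorthand for 6/4/3: the 6 is implied.
A third above G in this key is B.
A fourth above G in this key is C.
A sixth above G in this key is E.
Together with the bass G, this spells C major seventh in second inversion.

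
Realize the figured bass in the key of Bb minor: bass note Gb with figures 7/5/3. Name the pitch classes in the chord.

Gb, Bb, Db, F

A third above Gb in this key is Bb.
A fifth above Gb in this key is Db.
A seventh above Gb in this key is F.
Together with the bass Gb, this spells Gb major seventh in root position.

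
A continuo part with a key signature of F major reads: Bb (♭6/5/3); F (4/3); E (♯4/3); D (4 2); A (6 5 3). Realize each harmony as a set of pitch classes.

Bb, D, F, Gb | F, A, Bb, D | E, G, A#, C | D, E, G, Bb | A, C, E, F

Bb (b6/5/3): Bb, D, F, Gb.
F (6/4/3): F, A, Bb, D.
E (6/#4/3): E, G, A#, C.
D (6/4/2): D, E, G, Bb.
A (6/5/3): A, C, E, F.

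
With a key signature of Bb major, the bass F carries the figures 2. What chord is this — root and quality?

G minor seventh

The figures 2 indicate a seventh chord in third inversion.
In third inversion the root lies a second above the bass: a second above F in Bb major is G.
The chord tones are F, G, Bb, D, giving G minor seventh.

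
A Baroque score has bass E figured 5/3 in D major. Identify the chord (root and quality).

E minor

The figures 5/3 indicate a triad in root position.
In root position the bass is the root, so the root is E.
The chord tones are E, G, B, giving E minor.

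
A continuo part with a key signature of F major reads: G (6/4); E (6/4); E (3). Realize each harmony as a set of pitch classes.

G (6/4): G, C, E.
E (6/4): E, A, C.
E (5/3): E, G, Bb.

G, C, E | E, A, C | E, G, Bb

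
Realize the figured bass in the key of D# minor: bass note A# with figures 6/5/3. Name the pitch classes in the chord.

A#, C#, E#, F#

A third above A# in this key is C#.
A fifth above A# in this key is E#.
A sixth above A# in this key is F#.
Together with the bass A#, this spells F# major seventh in first inversion.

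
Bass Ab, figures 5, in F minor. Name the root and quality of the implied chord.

Ab major

The figures 5 indicate a triad in root position.
In root position the bass is the root, so the root is Ab.
The chord tones are Ab, C, Eb, giving Ab major.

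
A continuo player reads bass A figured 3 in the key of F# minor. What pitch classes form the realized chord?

A, C#, E

The written figures 3 are shorthand for 5/3: the 5 is implied.
A third above A in this key is C#.
A fifth above A in this key is E.
Together with the bass A, this spells A major in root position.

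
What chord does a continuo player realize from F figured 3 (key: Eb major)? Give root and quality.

The figures 3 indicate a triad in root position.
In root position the bass is the root, so the root is F.
The chord tones are F, Ab, C, giving F minor.

F minor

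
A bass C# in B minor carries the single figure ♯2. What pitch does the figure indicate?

Counting 1 letter step above C# lands on D; in B minor, that letter is D.
The #2 figure raises it a semitone, giving D#.

D#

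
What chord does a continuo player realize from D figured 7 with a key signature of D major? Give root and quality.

D major seventh

The figures 7 indicate a seventh chord in root position.
In root position the bass is the root, so the root is D.
The chord tones are D, F#, A, C#, giving D major seventh.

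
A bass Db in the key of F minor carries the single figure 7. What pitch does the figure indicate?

Counting 6 letter steps above Db lands on C; in F minor, that letter is C.

C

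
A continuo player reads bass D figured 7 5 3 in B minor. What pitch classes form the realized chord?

A third above D in this key is F#.
A fifth above D in this key is A.
A seventh above D in this key is C#.
Together with the bass D, this spells D major seventh in root position.

D, F#, A, C#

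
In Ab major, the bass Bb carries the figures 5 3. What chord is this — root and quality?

Bb minor

The figures 5 3 indicate a triad in root position.
In root position the bass is the root, so the root is Bb.
The chord tones are Bb, Db, F, giving Bb minor.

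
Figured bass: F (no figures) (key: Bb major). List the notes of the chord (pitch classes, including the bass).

An unfigured bass implies 5/3.
A third above F in this key is A.
A fifth above F in this key is C.
Together with the bass F, this spells F major in root position.

F, A, C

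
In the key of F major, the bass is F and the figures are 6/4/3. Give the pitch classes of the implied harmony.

A third above F in this key is A.
A fourth above F in this key is Bb.
A sixth above F in this key is D.
Together with the bass F, this spells Bb major seventh in second inversion.

F, A, Bb, D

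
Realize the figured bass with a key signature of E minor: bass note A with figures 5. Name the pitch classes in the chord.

A, C, E

The written figures 5 are shorthand for 5/3: the 3 is implied.
A third above A in this key is C.
A fifth above A in this key is E.
Together with the bass A, this spells A minor in root position.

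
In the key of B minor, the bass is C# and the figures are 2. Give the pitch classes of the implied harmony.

The written figures 2 are shorthand for 6/4/2: the 6/4 are implied.
A second above C# in this key is D.
A fourth above C# in this key is F#.
A sixth above C# in this key is A.
Together with the bass C#, this spells D major seventh in third inversion.

C#, D, F#, A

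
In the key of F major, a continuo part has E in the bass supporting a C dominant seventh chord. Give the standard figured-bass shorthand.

E is the third of C dominant seventh, so the chord is in first inversion.
A seventh chord in first inversion is figured 6/5/3, conventionally abbreviated 6/5.

6/5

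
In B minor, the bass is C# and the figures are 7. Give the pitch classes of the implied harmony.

C#, E, G, B

The written figures 7 are shorthand for 7/5/3: the 5/3 are implied.
A third above C# in this key is E.
A fifth above C# in this key is G.
A seventh above C# in this key is B.
Together with the bass C#, this spells C# half-diminished seventh in root position.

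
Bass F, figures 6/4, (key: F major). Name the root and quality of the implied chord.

The figures 6/4 indicate a triad in second inversion.
In second inversion the root lies a fourth above the bass: a fourth above F in F major is Bb.
The chord tones are F, Bb, D, giving Bb major.

Bb major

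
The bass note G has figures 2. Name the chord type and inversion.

seventh chord, third inversion

2 is shorthand for 6/4/2.
Intervals of 6/4/2 above the bass form a seventh chord; the bass is the seventh, so this is third inversion.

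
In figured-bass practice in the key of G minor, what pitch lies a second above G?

Counting 1 letter step above G lands on A; in G minor, that letter is A.

A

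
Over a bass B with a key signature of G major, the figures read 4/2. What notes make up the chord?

B, C, E, G

The written figures 4/2 are shorthand for 6/4/2: the 6 is implied.
A second above B in this key is C.
A fourth above B in this key is E.
A sixth above B in this key is G.
Together with the bass B, this spells C major seventh in third inversion.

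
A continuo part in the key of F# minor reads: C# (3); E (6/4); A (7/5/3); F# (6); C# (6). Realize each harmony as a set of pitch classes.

C# (5/3): C#, E, G#.
E (6/4): E, A, C#.
A (7/5/3): A, C#, E, G#.
F# (6/3): F#, A, D.
C# (6/3): C#, E, A.

C#, E, G# | E, A, C# | A, C#, E, G# | F#, A, D | C#, E, A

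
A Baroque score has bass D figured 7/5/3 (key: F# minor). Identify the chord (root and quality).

D major seventh

The figures 7/5/3 indicate a seventh chord in root position.
In root position the bass is the root, so the root is D.
The chord tones are D, F#, A, C#, giving D major seventh.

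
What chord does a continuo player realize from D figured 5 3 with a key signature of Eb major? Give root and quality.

The figures 5 3 indicate a triad in root position.
In root position the bass is the root, so the root is D.
The chord tones are D, F, Ab, giving D diminished.

D diminished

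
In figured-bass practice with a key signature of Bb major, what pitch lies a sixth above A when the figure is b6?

Counting 5 letter steps above A lands on F; in Bb major, that letter is F.
The b6 figure lowers it a semitone, giving Fb.

Fb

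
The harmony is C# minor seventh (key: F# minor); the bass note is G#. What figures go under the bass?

G# is the fifth of C# minor seventh, so the chord is in second inversion.
A seventh chord in second inversion is figured 6/4/3, conventionally abbreviated 4/3.

4/3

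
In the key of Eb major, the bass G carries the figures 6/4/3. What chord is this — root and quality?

C minor seventh

The figures 6/4/3 indicate a seventh chord in second inversion.
In second inversion the root lies a fourth above the bass: a fourth above G in Eb major is C.
The chord tones are G, Bb, C, Eb, giving C minor seventh.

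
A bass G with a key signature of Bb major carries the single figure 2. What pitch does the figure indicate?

Counting 1 letter step above G lands on A; in Bb major, that letter is A.

A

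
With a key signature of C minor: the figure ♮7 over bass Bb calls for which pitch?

A

Counting 6 letter steps above Bb lands on A; in C minor, that letter is Ab.
The ♮7 figure makes it natural, giving A.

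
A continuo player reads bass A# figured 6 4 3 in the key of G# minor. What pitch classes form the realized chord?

A third above A# in this key is C#.
A fourth above A# in this key is D#.
A sixth above A# in this key is F#.
Together with the bass A#, this spells D# minor seventh in second inversion.

A#, C#, D#, F#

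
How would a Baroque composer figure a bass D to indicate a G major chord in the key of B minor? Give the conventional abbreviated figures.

6/4

D is the fifth of G major, so the chord is in second inversion.
A triad in second inversion is figured 6/4, conventionally abbreviated 6/4.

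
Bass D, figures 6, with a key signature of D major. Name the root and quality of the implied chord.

The figures 6 indicate a triad in first inversion.
In first inversion the root lies a sixth above the bass: a sixth above D in D major is B.
The chord tones are D, F#, B, giving B minor.

B minor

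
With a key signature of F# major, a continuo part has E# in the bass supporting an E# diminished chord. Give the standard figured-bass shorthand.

no figures

E# is the root of E# diminished, so the chord is in root position.
A triad in root position is figured 5/3, conventionally abbreviated (no figures — root-position triad).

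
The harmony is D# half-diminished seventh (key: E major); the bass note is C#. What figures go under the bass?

C# is the seventh of D# half-diminished seventh, so the chord is in third inversion.
A seventh chord in third inversion is figured 6/4/2, conventionally abbreviated 4/2.

4/2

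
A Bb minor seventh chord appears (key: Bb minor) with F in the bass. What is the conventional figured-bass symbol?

4/3

F is the fifth of Bb minor seventh, so the chord is in second inversion.
A seventh chord in second inversion is figured 6/4/3, conventionally abbreviated 4/3.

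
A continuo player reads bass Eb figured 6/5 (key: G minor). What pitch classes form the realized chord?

The written figures 6/5 are shorthand for 6/5/3: the 3 is implied.
A third above Eb in this key is G.
A fifth above Eb in this key is Bb.
A sixth above Eb in this key is C.
Together with the bass Eb, this spells C minor seventh in first inversion.

Eb, G, Bb, C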